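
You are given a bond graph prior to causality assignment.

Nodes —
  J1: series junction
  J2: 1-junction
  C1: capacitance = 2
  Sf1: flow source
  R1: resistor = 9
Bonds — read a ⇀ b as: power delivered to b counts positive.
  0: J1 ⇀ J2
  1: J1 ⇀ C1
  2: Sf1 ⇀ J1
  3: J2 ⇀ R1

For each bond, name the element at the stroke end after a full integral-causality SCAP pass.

bond 0 →J1
bond 1 →J1
bond 2 →Sf1
bond 3 →J2

b2 stroke at Sf1  (Sf1 fixes flow; stroke at Sf1)
b0 stroke at J1  (1-jn J1 has f-setter on 2)
b1 stroke at J1  (J1: bond 2 brought flow, rest push out)
b3 stroke at J2  (common-f at J2 fixed by 0)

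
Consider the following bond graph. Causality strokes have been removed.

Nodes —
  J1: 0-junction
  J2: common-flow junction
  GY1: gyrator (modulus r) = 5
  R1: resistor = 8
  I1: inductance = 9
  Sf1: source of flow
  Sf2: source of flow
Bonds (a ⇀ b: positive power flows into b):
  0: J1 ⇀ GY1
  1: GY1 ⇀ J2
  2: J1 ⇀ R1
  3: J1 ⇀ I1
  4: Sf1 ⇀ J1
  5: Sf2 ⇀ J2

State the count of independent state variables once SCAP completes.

1  (I1 all integral)

#4 stroke at Sf1  (Sf1 fixes flow; stroke at Sf1)
#5 stroke at Sf2  (Sf2 (Sf) sets flow on bond)
#1 stroke at J2  (J2: bond 5 brought flow, rest push out)
#0 stroke at J1  (GY GY1: same side as bond 1)
#2 stroke at R1  (common-e at J1 fixed by 0)
#3 stroke at I1  (common-e at J1 fixed by 0)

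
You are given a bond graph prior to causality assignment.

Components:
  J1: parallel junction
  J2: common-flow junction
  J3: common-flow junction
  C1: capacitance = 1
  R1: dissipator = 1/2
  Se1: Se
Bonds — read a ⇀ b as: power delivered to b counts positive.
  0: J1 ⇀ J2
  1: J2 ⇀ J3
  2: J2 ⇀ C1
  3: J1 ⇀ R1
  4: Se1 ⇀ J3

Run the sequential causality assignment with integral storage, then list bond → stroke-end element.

β4 stroke→J3  (Se1 fixes effort; stroke away)
β1 stroke→J2  (J3: last free bond brings flow in)
β2 stroke→J2  (C1: C, integral causality)
β0 stroke→J1  (closing 1-jn rule on J2)
β3 stroke→R1  (0-jn J1 has e-setter on 0)

bond 0 |J1
bond 1 |J2
bond 2 |J2
bond 3 |R1
bond 4 |J3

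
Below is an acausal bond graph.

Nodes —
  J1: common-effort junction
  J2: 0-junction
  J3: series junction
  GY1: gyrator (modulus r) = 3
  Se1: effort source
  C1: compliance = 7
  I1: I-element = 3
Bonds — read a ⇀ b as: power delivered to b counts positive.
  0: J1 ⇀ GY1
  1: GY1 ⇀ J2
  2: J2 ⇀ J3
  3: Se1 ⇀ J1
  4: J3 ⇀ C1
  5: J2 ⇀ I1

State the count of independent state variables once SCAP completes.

2  (C1, I1 all integral)

β3 →J1  (Se1 fixes effort; stroke away)
β0 →GY1  (J1 effort already set via bond 3)
β1 →GY1  (GY GY1: same side as bond 0)
β4 →J3  (prefer integral on C1)
β2 →J2  (J3: last free bond brings flow in)
β5 →I1  (common-e at J2 fixed by 2)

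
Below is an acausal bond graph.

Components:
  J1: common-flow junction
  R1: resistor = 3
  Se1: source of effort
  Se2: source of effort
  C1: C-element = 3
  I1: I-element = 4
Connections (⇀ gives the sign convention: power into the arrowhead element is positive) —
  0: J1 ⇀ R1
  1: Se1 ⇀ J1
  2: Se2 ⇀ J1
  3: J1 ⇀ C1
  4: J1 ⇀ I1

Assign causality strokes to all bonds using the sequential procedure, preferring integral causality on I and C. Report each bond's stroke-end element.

b1 stroke→J1  (Se1 fixes effort; stroke away)
b2 stroke→J1  (source Se2 imposes e)
b3 stroke→J1  (C1: C, integral causality)
b4 stroke→I1  (I1: I, integral causality)
b0 stroke→J1  (1-jn J1 has f-setter on 4)

β0 |J1
β1 |J1
β2 |J1
β3 |J1
β4 |I1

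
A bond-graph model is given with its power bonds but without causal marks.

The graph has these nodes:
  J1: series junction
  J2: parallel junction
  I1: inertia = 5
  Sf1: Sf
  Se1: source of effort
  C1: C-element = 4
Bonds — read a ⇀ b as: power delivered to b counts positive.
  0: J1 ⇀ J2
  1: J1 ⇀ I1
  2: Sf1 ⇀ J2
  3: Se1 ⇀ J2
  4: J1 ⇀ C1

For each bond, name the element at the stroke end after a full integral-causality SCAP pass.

β2 stroke→Sf1  (Sf1 (Sf) sets flow on bond)
β3 stroke→J2  (Se1: effort source, stroke at far end)
β0 stroke→J1  (J2: bond 3 brought effort, rest push out)
β1 stroke→I1  (prefer integral on I1)
β4 stroke→J1  (J1 flow already set via bond 1)

#0 |J1
#1 |I1
#2 |Sf1
#3 |J2
#4 |J1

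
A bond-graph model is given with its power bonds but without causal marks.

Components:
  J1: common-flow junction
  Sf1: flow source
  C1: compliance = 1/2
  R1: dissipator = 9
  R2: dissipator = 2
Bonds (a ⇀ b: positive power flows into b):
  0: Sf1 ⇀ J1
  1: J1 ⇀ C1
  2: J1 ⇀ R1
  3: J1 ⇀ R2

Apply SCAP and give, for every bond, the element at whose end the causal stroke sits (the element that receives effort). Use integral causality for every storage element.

#0 |Sf1
#1 |J1
#2 |J1
#3 |J1

β0 stroke→Sf1  (Sf1 (Sf) sets flow on bond)
β1 stroke→J1  (1-jn J1 has f-setter on 0)
β2 stroke→J1  (1-jn J1 has f-setter on 0)
β3 stroke→J1  (J1: bond 0 brought flow, rest push out)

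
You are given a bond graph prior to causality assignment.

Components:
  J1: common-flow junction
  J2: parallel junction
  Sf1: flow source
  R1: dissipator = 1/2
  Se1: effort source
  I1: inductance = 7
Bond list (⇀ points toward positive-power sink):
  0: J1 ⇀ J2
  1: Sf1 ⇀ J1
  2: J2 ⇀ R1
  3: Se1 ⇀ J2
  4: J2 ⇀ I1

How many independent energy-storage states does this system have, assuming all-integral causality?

b1 stroke→Sf1  (Sf1: flow source, stroke at near end)
b3 stroke→J2  (Se1: effort source, stroke at far end)
b0 stroke→J1  (1-jn J1 has f-setter on 1)
b2 stroke→R1  (0-jn J2 has e-setter on 3)
b4 stroke→I1  (0-jn J2 has e-setter on 3)

1  (I1 all integral)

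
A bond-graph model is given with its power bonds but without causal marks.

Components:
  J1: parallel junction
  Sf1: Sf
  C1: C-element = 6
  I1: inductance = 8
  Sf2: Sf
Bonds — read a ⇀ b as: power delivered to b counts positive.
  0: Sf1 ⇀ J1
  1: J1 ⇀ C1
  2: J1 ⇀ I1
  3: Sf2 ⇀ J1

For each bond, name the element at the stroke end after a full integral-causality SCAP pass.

bond 0 stroke at Sf1
bond 1 stroke at J1
bond 2 stroke at I1
bond 3 stroke at Sf2

#0 |Sf1  (Sf1 fixes flow; stroke at Sf1)
#3 |Sf2  (Sf2: flow source, stroke at near end)
#1 |J1  (C1 integral (e out))
#2 |I1  (J1 effort already set via bond 1)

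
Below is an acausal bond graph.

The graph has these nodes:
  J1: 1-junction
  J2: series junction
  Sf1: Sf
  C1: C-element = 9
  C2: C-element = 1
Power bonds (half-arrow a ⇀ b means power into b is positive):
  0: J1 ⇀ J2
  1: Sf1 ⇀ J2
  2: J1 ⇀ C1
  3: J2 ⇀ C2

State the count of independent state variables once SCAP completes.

2  (C1, C2 all integral)

b1 stroke→Sf1  (source Sf1 imposes f)
b0 stroke→J2  (J2: bond 1 brought flow, rest push out)
b3 stroke→J2  (J2 flow already set via bond 1)
b2 stroke→J1  (J1: bond 0 brought flow, rest push out)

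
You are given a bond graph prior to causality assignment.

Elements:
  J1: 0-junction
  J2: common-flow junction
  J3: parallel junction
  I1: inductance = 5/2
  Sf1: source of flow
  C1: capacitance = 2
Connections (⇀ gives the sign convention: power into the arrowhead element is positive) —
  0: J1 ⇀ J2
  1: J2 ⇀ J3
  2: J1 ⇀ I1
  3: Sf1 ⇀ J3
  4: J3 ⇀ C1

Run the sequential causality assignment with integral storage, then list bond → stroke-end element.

β0 →J1
β1 →J2
β2 →I1
β3 →Sf1
β4 →J3

bond 3 |Sf1  (Sf1 fixes flow; stroke at Sf1)
bond 2 |I1  (prefer integral on I1)
bond 0 |J1  (closing 0-jn rule on J1)
bond 1 |J2  (J2 flow already set via bond 0)
bond 4 |J3  (closing 0-jn rule on J3)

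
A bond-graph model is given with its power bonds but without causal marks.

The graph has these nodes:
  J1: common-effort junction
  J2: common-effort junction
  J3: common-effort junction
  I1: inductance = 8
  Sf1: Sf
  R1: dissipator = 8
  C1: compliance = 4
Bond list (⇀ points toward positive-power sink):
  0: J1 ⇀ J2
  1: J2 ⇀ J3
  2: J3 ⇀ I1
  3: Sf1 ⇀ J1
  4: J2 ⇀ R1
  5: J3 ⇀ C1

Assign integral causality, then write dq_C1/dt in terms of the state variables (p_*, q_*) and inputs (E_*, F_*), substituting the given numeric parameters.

b3 |Sf1  (Sf1: flow source, stroke at near end)
b0 |J1  (only one effort-in slot at J1)
b2 |I1  (I1 integral (f out))
b5 |J3  (C1: C, integral causality)
b1 |J2  (J3: bond 5 brought effort, rest push out)
b4 |R1  (common-e at J2 fixed by 1)

dq_C1/dt = F_Sf1 - p_I1/8 - q_C1/32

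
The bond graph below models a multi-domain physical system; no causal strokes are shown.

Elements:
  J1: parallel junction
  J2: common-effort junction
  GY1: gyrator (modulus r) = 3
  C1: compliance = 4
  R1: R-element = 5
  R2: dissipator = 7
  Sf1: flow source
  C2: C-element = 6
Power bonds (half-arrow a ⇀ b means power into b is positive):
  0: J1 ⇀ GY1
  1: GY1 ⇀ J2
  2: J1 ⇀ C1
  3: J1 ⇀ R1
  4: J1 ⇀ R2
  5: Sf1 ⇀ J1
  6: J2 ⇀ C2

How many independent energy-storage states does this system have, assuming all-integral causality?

2  (C1, C2 all integral)

b5 →Sf1  (Sf1 (Sf) sets flow on bond)
b2 →J1  (C1 outputs effort q/C1)
b0 →GY1  (J1 effort already set via bond 2)
b3 →R1  (0-jn J1 has e-setter on 2)
b4 →R2  (common-e at J1 fixed by 2)
b1 →GY1  (GY1: gyrator matches bond 0)
b6 →J2  (J2 needs exactly one e-in)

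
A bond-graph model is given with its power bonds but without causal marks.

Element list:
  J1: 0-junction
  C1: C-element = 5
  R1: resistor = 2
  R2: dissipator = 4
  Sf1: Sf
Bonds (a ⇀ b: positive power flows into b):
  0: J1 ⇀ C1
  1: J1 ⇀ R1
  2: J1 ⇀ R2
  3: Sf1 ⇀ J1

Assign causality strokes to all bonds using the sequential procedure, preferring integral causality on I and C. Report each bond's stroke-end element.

b3 stroke at Sf1  (Sf1 (Sf) sets flow on bond)
b0 stroke at J1  (C1 integral (e out))
b1 stroke at R1  (common-e at J1 fixed by 0)
b2 stroke at R2  (0-jn J1 has e-setter on 0)

#0 stroke at J1
#1 stroke at R1
#2 stroke at R2
#3 stroke at Sf1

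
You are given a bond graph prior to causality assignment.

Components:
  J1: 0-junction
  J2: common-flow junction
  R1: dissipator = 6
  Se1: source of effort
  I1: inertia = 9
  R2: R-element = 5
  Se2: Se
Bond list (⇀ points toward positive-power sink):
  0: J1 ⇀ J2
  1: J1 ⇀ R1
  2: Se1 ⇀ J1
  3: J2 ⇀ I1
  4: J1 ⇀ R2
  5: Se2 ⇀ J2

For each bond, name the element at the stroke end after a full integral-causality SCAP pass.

bond 0 |J2
bond 1 |R1
bond 2 |J1
bond 3 |I1
bond 4 |R2
bond 5 |J2

b2 |J1  (Se1 fixes effort; stroke away)
b5 |J2  (Se2 (Se) sets effort on bond)
b0 |J2  (J1: bond 2 brought effort, rest push out)
b1 |R1  (0-jn J1 has e-setter on 2)
b4 |R2  (J1 effort already set via bond 2)
b3 |I1  (J2 needs exactly one f-in)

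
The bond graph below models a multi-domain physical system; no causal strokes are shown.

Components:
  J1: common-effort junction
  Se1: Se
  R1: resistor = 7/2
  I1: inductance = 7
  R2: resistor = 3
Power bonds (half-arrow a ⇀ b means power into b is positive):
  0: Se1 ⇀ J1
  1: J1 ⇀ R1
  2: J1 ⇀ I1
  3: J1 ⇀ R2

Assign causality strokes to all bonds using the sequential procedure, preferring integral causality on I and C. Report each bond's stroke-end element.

bond 0 →J1  (Se1: effort source, stroke at far end)
bond 1 →R1  (J1: bond 0 brought effort, rest push out)
bond 2 →I1  (J1: bond 0 brought effort, rest push out)
bond 3 →R2  (J1 effort already set via bond 0)

β0 stroke→J1
β1 stroke→R1
β2 stroke→I1
β3 stroke→R2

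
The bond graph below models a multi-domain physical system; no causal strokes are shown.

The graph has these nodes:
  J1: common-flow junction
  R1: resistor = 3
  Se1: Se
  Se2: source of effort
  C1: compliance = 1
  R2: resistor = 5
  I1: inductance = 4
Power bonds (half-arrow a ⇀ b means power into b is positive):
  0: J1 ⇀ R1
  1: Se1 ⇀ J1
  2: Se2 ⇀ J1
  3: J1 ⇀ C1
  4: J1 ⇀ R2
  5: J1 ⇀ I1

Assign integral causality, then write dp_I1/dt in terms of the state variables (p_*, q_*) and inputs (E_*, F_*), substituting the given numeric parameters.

β1 stroke at J1  (source Se1 imposes e)
β2 stroke at J1  (Se2 fixes effort; stroke away)
β3 stroke at J1  (prefer integral on C1)
β5 stroke at I1  (prefer integral on I1)
β0 stroke at J1  (common-f at J1 fixed by 5)
β4 stroke at J1  (common-f at J1 fixed by 5)

dp_I1/dt = E_Se1 + E_Se2 - 2*p_I1 - q_C1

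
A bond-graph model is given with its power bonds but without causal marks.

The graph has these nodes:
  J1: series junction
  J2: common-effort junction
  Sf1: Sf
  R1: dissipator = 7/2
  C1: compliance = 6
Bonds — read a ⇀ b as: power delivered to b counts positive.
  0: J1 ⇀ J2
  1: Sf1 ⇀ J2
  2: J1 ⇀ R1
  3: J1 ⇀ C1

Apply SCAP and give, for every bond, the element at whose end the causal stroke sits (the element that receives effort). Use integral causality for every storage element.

#1 stroke at Sf1  (source Sf1 imposes f)
#0 stroke at J2  (J2: last free bond brings effort in)
#2 stroke at J1  (common-f at J1 fixed by 0)
#3 stroke at J1  (J1 flow already set via bond 0)

#0 →J2
#1 →Sf1
#2 →J1
#3 →J1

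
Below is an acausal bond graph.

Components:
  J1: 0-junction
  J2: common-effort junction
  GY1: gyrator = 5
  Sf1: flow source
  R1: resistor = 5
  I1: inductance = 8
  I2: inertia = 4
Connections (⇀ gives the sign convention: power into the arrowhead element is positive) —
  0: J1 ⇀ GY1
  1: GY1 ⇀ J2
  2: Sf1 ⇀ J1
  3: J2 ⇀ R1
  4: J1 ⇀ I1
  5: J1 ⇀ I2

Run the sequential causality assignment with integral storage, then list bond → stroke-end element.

#2 stroke→Sf1  (source Sf1 imposes f)
#4 stroke→I1  (I1 integral (f out))
#5 stroke→I2  (I2 outputs flow p/I2)
#0 stroke→J1  (only one effort-in slot at J1)
#1 stroke→J2  (through GY1, causality inverts; strokes same side of GY1)
#3 stroke→R1  (common-e at J2 fixed by 1)

#0 →J1
#1 →J2
#2 →Sf1
#3 →R1
#4 →I1
#5 →I2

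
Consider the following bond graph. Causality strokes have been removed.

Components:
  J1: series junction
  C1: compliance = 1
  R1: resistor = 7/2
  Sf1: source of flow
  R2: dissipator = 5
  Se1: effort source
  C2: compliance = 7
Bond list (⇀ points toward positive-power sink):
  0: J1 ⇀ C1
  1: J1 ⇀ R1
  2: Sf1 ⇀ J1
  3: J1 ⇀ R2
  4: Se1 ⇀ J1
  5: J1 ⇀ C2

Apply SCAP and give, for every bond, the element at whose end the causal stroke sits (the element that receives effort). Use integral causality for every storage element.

β0 →J1
β1 →J1
β2 →Sf1
β3 →J1
β4 →J1
β5 →J1

b2 →Sf1  (Sf1 (Sf) sets flow on bond)
b4 →J1  (source Se1 imposes e)
b0 →J1  (J1: bond 2 brought flow, rest push out)
b1 →J1  (common-f at J1 fixed by 2)
b3 →J1  (1-jn J1 has f-setter on 2)
b5 →J1  (1-jn J1 has f-setter on 2)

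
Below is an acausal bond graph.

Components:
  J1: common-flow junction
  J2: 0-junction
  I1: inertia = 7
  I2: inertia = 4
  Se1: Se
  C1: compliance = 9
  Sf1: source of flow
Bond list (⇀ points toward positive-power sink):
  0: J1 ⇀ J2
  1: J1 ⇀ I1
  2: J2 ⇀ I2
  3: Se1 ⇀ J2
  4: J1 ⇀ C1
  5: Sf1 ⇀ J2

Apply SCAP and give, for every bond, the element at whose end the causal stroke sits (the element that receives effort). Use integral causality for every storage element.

#0 |J1
#1 |I1
#2 |I2
#3 |J2
#4 |J1
#5 |Sf1

#3 →J2  (source Se1 imposes e)
#5 →Sf1  (source Sf1 imposes f)
#0 →J1  (0-jn J2 has e-setter on 3)
#2 →I2  (J2: bond 3 brought effort, rest push out)
#1 →I1  (I1 outputs flow p/I1)
#4 →J1  (1-jn J1 has f-setter on 1)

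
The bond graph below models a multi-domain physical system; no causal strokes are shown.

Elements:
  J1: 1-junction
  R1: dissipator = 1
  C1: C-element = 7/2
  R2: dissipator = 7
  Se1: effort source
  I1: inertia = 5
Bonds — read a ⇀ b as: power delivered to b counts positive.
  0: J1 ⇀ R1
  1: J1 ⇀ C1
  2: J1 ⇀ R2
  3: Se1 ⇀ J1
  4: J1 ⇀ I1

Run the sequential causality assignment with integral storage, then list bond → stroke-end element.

#3 |J1  (source Se1 imposes e)
#1 |J1  (C1: C, integral causality)
#4 |I1  (I1 outputs flow p/I1)
#0 |J1  (common-f at J1 fixed by 4)
#2 |J1  (J1: bond 4 brought flow, rest push out)

b0 →J1
b1 →J1
b2 →J1
b3 →J1
b4 →I1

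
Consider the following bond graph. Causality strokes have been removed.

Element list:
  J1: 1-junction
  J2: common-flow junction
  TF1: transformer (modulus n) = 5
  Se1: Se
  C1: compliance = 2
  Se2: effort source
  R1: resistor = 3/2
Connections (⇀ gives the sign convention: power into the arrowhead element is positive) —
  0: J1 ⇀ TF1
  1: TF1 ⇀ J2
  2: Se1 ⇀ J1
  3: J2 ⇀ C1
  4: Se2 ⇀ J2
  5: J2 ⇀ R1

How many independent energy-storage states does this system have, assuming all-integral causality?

1  (C1 all integral)

b2 stroke→J1  (Se1: effort source, stroke at far end)
b4 stroke→J2  (Se2 (Se) sets effort on bond)
b0 stroke→TF1  (only one flow-in slot at J1)
b1 stroke→J2  (TF1: transformer flips bond 0)
b3 stroke→J2  (C1 integral (e out))
b5 stroke→R1  (J2: last free bond brings flow in)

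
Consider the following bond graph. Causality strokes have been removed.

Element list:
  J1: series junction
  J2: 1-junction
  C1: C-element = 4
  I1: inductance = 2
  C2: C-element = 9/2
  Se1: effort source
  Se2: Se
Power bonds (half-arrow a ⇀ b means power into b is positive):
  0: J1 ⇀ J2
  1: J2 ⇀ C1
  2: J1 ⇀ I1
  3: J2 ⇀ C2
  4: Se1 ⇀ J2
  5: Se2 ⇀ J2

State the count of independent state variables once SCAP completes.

3  (C1, C2, I1 all integral)

bond 4 |J2  (Se1 fixes effort; stroke away)
bond 5 |J2  (Se2 (Se) sets effort on bond)
bond 1 |J2  (prefer integral on C1)
bond 2 |I1  (prefer integral on I1)
bond 0 |J1  (common-f at J1 fixed by 2)
bond 3 |J2  (J2: bond 0 brought flow, rest push out)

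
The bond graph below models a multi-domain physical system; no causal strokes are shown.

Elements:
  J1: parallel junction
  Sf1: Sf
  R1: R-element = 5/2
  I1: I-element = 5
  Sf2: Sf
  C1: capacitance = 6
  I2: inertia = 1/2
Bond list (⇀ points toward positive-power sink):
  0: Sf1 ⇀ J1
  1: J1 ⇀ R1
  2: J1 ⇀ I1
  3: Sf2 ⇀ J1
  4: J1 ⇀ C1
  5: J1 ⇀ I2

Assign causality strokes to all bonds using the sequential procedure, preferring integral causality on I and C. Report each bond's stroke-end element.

#0 →Sf1
#1 →R1
#2 →I1
#3 →Sf2
#4 →J1
#5 →I2

#0 |Sf1  (Sf1: flow source, stroke at near end)
#3 |Sf2  (Sf2: flow source, stroke at near end)
#2 |I1  (I1: I, integral causality)
#4 |J1  (C1: C, integral causality)
#1 |R1  (J1: bond 4 brought effort, rest push out)
#5 |I2  (J1 effort already set via bond 4)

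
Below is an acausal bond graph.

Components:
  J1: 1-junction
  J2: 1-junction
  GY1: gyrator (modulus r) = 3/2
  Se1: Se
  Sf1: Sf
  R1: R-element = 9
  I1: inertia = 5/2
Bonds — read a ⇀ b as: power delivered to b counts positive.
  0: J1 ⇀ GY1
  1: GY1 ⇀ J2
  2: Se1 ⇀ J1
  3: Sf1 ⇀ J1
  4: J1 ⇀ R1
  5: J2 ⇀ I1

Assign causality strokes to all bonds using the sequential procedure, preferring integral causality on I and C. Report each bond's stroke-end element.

β0 stroke at J1
β1 stroke at J2
β2 stroke at J1
β3 stroke at Sf1
β4 stroke at J1
β5 stroke at I1

bond 2 →J1  (source Se1 imposes e)
bond 3 →Sf1  (Sf1 fixes flow; stroke at Sf1)
bond 0 →J1  (J1 flow already set via bond 3)
bond 4 →J1  (common-f at J1 fixed by 3)
bond 1 →J2  (GY GY1: same side as bond 0)
bond 5 →I1  (J2 needs exactly one f-in)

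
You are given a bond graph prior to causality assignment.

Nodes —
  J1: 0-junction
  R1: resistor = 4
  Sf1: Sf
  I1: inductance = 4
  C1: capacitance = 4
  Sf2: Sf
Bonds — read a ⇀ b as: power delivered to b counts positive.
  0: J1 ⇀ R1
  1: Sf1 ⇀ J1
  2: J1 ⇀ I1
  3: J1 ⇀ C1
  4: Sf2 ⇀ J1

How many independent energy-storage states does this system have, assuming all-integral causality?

2  (C1, I1 all integral)

b1 stroke→Sf1  (source Sf1 imposes f)
b4 stroke→Sf2  (Sf2 (Sf) sets flow on bond)
b2 stroke→I1  (prefer integral on I1)
b3 stroke→J1  (C1 integral (e out))
b0 stroke→R1  (0-jn J1 has e-setter on 3)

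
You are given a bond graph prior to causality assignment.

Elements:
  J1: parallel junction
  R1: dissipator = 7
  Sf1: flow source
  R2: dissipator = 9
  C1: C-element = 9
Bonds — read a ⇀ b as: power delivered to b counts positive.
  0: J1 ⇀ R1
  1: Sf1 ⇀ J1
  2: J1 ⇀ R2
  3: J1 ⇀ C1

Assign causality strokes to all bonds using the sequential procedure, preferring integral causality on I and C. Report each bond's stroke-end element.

#1 stroke at Sf1  (Sf1: flow source, stroke at near end)
#3 stroke at J1  (prefer integral on C1)
#0 stroke at R1  (0-jn J1 has e-setter on 3)
#2 stroke at R2  (common-e at J1 fixed by 3)

b0 →R1
b1 →Sf1
b2 →R2
b3 →J1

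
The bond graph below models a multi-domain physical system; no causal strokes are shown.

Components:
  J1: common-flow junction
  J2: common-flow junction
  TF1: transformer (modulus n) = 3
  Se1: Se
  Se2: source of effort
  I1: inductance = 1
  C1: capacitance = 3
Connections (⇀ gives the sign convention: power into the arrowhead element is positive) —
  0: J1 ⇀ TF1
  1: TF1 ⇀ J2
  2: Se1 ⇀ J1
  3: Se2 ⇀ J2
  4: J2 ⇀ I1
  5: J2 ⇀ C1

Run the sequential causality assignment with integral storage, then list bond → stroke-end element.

#0 stroke at TF1
#1 stroke at J2
#2 stroke at J1
#3 stroke at J2
#4 stroke at I1
#5 stroke at J2

b2 →J1  (Se1 (Se) sets effort on bond)
b3 →J2  (source Se2 imposes e)
b0 →TF1  (J1 needs exactly one f-in)
b1 →J2  (TF1: transformer flips bond 0)
b4 →I1  (I1: I, integral causality)
b5 →J2  (common-f at J2 fixed by 4)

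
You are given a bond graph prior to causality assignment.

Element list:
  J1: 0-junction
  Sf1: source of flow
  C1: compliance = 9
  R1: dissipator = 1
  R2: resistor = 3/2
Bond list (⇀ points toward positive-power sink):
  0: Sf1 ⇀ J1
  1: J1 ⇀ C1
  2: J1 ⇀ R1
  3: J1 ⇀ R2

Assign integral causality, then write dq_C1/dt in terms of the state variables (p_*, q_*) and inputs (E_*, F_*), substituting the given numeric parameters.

bond 0 |Sf1  (Sf1 fixes flow; stroke at Sf1)
bond 1 |J1  (C1: C, integral causality)
bond 2 |R1  (common-e at J1 fixed by 1)
bond 3 |R2  (common-e at J1 fixed by 1)

dq_C1/dt = F_Sf1 - 5*q_C1/27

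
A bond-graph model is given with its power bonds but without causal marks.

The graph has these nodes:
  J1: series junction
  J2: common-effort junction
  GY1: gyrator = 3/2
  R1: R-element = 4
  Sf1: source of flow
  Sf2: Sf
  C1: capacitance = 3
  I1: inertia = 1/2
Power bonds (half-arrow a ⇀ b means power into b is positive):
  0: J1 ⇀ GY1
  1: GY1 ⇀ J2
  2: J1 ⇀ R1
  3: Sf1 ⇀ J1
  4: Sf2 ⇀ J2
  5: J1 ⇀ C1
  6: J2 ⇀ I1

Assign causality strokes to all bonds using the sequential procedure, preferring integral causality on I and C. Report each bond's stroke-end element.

bond 3 |Sf1  (Sf1 (Sf) sets flow on bond)
bond 4 |Sf2  (source Sf2 imposes f)
bond 0 |J1  (J1: bond 3 brought flow, rest push out)
bond 2 |J1  (J1 flow already set via bond 3)
bond 5 |J1  (common-f at J1 fixed by 3)
bond 1 |J2  (GY1 both-in/both-out from 0)
bond 6 |I1  (common-e at J2 fixed by 1)

β0 |J1
β1 |J2
β2 |J1
β3 |Sf1
β4 |Sf2
β5 |J1
β6 |I1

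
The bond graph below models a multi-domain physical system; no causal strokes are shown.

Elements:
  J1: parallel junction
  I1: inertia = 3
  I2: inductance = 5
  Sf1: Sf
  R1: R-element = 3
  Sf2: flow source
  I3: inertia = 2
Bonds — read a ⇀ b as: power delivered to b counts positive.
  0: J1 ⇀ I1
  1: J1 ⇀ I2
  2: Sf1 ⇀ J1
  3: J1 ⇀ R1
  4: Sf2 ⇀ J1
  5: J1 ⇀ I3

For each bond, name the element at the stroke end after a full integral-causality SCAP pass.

#0 →I1
#1 →I2
#2 →Sf1
#3 →J1
#4 →Sf2
#5 →I3

#2 |Sf1  (Sf1 fixes flow; stroke at Sf1)
#4 |Sf2  (Sf2 fixes flow; stroke at Sf2)
#0 |I1  (I1: I, integral causality)
#1 |I2  (I2: I, integral causality)
#5 |I3  (I3 integral (f out))
#3 |J1  (closing 0-jn rule on J1)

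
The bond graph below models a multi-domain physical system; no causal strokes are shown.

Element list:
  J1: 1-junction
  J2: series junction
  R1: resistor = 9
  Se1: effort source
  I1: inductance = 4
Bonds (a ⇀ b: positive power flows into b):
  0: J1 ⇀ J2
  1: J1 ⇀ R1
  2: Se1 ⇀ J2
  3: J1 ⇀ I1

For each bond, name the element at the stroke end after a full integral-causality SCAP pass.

b0 stroke→J1
b1 stroke→J1
b2 stroke→J2
b3 stroke→I1

β2 stroke→J2  (Se1: effort source, stroke at far end)
β0 stroke→J1  (J2 needs exactly one f-in)
β3 stroke→I1  (I1 outputs flow p/I1)
β1 stroke→J1  (common-f at J1 fixed by 3)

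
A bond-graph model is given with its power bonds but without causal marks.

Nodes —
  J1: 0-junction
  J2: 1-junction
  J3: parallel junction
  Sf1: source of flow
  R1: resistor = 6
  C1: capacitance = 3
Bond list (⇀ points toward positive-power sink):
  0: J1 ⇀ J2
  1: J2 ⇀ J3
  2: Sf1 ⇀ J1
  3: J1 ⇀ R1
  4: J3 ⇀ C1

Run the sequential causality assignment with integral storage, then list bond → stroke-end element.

#0 →J1
#1 →J2
#2 →Sf1
#3 →R1
#4 →J3

bond 2 stroke→Sf1  (Sf1 (Sf) sets flow on bond)
bond 4 stroke→J3  (C1 outputs effort q/C1)
bond 1 stroke→J2  (J3 effort already set via bond 4)
bond 0 stroke→J1  (J2 needs exactly one f-in)
bond 3 stroke→R1  (common-e at J1 fixed by 0)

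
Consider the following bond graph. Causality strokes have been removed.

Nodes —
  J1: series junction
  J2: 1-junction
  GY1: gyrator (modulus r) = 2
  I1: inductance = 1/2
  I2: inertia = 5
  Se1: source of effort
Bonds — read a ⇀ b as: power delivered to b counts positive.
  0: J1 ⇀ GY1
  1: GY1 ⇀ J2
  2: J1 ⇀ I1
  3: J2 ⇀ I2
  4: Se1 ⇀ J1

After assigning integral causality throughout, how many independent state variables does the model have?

2  (I1, I2 all integral)

β4 stroke at J1  (Se1: effort source, stroke at far end)
β2 stroke at I1  (I1: I, integral causality)
β0 stroke at J1  (J1: bond 2 brought flow, rest push out)
β1 stroke at J2  (GY1 both-in/both-out from 0)
β3 stroke at I2  (only one flow-in slot at J2)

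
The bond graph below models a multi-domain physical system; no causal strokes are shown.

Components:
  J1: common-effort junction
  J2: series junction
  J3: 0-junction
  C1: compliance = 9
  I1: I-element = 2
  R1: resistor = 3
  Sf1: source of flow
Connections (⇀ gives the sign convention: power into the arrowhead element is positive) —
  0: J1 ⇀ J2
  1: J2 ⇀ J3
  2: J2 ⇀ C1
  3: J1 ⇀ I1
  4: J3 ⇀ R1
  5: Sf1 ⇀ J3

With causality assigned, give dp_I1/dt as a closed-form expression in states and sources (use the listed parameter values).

dp_I1/dt = 3*F_Sf1 - 3*p_I1/2 + q_C1/9

b5 stroke→Sf1  (source Sf1 imposes f)
b2 stroke→J2  (C1: C, integral causality)
b3 stroke→I1  (I1 outputs flow p/I1)
b0 stroke→J1  (J1: last free bond brings effort in)
b1 stroke→J2  (J2 flow already set via bond 0)
b4 stroke→J3  (J3: last free bond brings effort in)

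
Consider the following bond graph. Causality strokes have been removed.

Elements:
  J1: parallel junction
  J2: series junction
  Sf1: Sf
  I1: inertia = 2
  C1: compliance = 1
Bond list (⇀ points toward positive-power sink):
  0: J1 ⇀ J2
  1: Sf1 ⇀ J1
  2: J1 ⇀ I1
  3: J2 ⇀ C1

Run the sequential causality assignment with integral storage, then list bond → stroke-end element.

bond 0 stroke at J1
bond 1 stroke at Sf1
bond 2 stroke at I1
bond 3 stroke at J2

b1 stroke at Sf1  (Sf1 fixes flow; stroke at Sf1)
b2 stroke at I1  (prefer integral on I1)
b0 stroke at J1  (closing 0-jn rule on J1)
b3 stroke at J2  (J2 flow already set via bond 0)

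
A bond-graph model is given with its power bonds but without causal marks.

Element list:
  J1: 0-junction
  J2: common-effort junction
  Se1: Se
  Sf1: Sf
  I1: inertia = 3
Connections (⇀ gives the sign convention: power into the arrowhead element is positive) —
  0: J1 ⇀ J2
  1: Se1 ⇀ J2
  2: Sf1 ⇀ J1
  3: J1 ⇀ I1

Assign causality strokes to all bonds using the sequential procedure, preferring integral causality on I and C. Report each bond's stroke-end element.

β1 stroke→J2  (Se1 (Se) sets effort on bond)
β2 stroke→Sf1  (Sf1: flow source, stroke at near end)
β0 stroke→J1  (J2 effort already set via bond 1)
β3 stroke→I1  (0-jn J1 has e-setter on 0)

β0 stroke→J1
β1 stroke→J2
β2 stroke→Sf1
β3 stroke→I1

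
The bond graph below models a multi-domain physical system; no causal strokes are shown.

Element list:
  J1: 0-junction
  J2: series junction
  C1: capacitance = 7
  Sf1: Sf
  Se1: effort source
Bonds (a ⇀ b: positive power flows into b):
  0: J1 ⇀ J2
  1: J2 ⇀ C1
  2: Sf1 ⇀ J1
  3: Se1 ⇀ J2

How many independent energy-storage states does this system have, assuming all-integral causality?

b2 stroke at Sf1  (Sf1: flow source, stroke at near end)
b3 stroke at J2  (source Se1 imposes e)
b0 stroke at J1  (closing 0-jn rule on J1)
b1 stroke at J2  (J2 flow already set via bond 0)

1  (C1 all integral)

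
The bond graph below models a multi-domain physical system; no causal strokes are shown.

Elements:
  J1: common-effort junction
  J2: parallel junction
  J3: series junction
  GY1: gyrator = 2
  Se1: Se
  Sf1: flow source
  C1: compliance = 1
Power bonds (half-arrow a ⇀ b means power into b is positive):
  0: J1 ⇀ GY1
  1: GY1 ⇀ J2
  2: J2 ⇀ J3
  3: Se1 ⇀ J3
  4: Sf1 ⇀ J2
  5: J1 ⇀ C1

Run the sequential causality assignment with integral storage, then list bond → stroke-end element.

b3 →J3  (Se1 fixes effort; stroke away)
b4 →Sf1  (Sf1: flow source, stroke at near end)
b2 →J2  (J3 needs exactly one f-in)
b1 →GY1  (common-e at J2 fixed by 2)
b0 →GY1  (GY GY1: same side as bond 1)
b5 →J1  (J1 needs exactly one e-in)

bond 0 stroke→GY1
bond 1 stroke→GY1
bond 2 stroke→J2
bond 3 stroke→J3
bond 4 stroke→Sf1
bond 5 stroke→J1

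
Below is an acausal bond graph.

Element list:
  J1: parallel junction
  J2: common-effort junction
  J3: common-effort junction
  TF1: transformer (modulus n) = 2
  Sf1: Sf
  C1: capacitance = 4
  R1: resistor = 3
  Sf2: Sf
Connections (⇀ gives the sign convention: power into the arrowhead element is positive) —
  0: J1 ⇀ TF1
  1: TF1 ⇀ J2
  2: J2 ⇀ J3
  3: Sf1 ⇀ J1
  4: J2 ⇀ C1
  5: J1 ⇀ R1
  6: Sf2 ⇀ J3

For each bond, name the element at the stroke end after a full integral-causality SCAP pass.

bond 3 stroke→Sf1  (Sf1: flow source, stroke at near end)
bond 6 stroke→Sf2  (source Sf2 imposes f)
bond 2 stroke→J3  (closing 0-jn rule on J3)
bond 4 stroke→J2  (C1 outputs effort q/C1)
bond 1 stroke→TF1  (J2 effort already set via bond 4)
bond 0 stroke→J1  (TF TF1: opposite of bond 1)
bond 5 stroke→R1  (J1 effort already set via bond 0)

bond 0 →J1
bond 1 →TF1
bond 2 →J3
bond 3 →Sf1
bond 4 →J2
bond 5 →R1
bond 6 →Sf2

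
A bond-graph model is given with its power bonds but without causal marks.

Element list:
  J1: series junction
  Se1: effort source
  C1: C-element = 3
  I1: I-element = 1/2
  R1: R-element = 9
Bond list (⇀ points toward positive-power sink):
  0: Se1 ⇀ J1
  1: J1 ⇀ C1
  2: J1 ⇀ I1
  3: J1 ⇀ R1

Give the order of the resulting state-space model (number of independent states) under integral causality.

2  (C1, I1 all integral)

b0 →J1  (source Se1 imposes e)
b1 →J1  (C1 integral (e out))
b2 →I1  (I1 integral (f out))
b3 →J1  (1-jn J1 has f-setter on 2)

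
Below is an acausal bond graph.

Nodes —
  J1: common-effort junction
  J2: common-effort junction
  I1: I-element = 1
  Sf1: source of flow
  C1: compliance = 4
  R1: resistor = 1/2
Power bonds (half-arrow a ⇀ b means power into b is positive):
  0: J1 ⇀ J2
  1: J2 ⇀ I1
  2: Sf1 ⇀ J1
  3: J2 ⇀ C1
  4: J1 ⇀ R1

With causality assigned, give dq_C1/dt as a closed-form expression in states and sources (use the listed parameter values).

dq_C1/dt = F_Sf1 - p_I1 - q_C1/2

bond 2 |Sf1  (Sf1: flow source, stroke at near end)
bond 1 |I1  (I1 outputs flow p/I1)
bond 3 |J2  (prefer integral on C1)
bond 0 |J1  (0-jn J2 has e-setter on 3)
bond 4 |R1  (0-jn J1 has e-setter on 0)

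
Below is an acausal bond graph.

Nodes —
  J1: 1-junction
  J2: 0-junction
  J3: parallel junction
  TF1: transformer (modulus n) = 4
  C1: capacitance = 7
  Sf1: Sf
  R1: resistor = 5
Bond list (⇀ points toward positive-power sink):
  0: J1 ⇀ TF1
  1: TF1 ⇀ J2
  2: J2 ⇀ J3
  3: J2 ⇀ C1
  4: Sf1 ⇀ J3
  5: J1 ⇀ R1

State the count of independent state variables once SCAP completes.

1  (C1 all integral)

#4 stroke at Sf1  (Sf1 (Sf) sets flow on bond)
#2 stroke at J3  (J3 needs exactly one e-in)
#3 stroke at J2  (prefer integral on C1)
#1 stroke at TF1  (common-e at J2 fixed by 3)
#0 stroke at J1  (TF1 one-in-one-out from 1)
#5 stroke at R1  (only one flow-in slot at J1)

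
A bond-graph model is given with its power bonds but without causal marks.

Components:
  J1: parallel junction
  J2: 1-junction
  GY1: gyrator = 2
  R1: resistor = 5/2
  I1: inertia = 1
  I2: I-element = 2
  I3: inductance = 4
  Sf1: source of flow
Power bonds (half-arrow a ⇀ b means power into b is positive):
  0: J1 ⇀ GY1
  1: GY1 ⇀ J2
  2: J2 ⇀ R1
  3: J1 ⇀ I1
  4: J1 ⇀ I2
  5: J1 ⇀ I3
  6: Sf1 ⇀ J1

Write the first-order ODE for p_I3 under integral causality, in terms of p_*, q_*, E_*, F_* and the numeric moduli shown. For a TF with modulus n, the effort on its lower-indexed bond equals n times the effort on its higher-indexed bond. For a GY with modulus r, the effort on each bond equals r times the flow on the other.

dp_I3/dt = 8*F_Sf1/5 - 8*p_I1/5 - 4*p_I2/5 - 2*p_I3/5

β6 |Sf1  (source Sf1 imposes f)
β3 |I1  (I1: I, integral causality)
β4 |I2  (I2 integral (f out))
β5 |I3  (I3: I, integral causality)
β0 |J1  (closing 0-jn rule on J1)
β1 |J2  (through GY1, causality inverts; strokes same side of GY1)
β2 |R1  (closing 1-jn rule on J2)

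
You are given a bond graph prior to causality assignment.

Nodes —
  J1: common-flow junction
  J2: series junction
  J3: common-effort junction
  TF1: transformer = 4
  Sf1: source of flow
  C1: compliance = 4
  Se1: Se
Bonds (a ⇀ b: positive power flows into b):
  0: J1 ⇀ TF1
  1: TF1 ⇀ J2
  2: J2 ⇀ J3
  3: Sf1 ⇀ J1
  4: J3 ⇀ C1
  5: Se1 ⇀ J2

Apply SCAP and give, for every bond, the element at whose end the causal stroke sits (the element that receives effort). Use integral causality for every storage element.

b3 stroke at Sf1  (Sf1: flow source, stroke at near end)
b5 stroke at J2  (Se1 fixes effort; stroke away)
b0 stroke at J1  (J1: bond 3 brought flow, rest push out)
b1 stroke at TF1  (through TF1, causality passes straight; one stroke at TF1)
b2 stroke at J2  (1-jn J2 has f-setter on 1)
b4 stroke at J3  (J3 needs exactly one e-in)

bond 0 |J1
bond 1 |TF1
bond 2 |J2
bond 3 |Sf1
bond 4 |J3
bond 5 |J2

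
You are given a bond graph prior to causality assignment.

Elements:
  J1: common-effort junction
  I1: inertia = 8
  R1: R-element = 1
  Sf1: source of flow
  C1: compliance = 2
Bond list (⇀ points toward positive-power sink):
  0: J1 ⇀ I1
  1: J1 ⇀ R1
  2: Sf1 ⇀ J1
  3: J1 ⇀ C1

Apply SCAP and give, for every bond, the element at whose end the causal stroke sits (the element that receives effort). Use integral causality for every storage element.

β0 stroke→I1
β1 stroke→R1
β2 stroke→Sf1
β3 stroke→J1

β2 |Sf1  (Sf1: flow source, stroke at near end)
β0 |I1  (I1: I, integral causality)
β3 |J1  (C1: C, integral causality)
β1 |R1  (J1: bond 3 brought effort, rest push out)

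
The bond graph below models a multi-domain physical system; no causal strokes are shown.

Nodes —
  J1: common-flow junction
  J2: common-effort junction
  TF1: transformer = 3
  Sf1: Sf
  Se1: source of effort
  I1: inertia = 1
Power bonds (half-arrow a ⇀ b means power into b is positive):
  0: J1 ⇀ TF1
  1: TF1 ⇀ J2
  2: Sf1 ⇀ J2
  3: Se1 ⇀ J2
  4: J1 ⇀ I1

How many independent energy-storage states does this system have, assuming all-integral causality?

1  (I1 all integral)

bond 2 |Sf1  (Sf1 fixes flow; stroke at Sf1)
bond 3 |J2  (source Se1 imposes e)
bond 1 |TF1  (common-e at J2 fixed by 3)
bond 0 |J1  (TF1 one-in-one-out from 1)
bond 4 |I1  (J1: last free bond brings flow in)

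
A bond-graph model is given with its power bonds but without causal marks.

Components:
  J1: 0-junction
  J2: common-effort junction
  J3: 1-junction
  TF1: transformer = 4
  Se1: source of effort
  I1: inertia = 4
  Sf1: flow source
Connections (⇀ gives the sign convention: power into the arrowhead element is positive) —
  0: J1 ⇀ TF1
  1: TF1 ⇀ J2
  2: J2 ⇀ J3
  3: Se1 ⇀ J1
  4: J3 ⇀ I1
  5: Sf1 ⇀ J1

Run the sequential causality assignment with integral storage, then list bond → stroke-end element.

#3 stroke at J1  (Se1 fixes effort; stroke away)
#5 stroke at Sf1  (Sf1 (Sf) sets flow on bond)
#0 stroke at TF1  (J1 effort already set via bond 3)
#1 stroke at J2  (TF1: transformer flips bond 0)
#2 stroke at J3  (common-e at J2 fixed by 1)
#4 stroke at I1  (closing 1-jn rule on J3)

#0 stroke→TF1
#1 stroke→J2
#2 stroke→J3
#3 stroke→J1
#4 stroke→I1
#5 stroke→Sf1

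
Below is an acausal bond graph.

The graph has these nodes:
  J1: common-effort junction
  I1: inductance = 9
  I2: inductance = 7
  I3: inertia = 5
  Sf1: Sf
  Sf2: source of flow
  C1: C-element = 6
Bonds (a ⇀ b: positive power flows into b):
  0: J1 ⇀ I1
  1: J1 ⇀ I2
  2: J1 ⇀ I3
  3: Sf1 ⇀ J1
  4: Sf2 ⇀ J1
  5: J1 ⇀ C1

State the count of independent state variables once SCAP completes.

bond 3 stroke→Sf1  (Sf1 (Sf) sets flow on bond)
bond 4 stroke→Sf2  (Sf2 (Sf) sets flow on bond)
bond 0 stroke→I1  (prefer integral on I1)
bond 1 stroke→I2  (I2: I, integral causality)
bond 2 stroke→I3  (prefer integral on I3)
bond 5 stroke→J1  (J1 needs exactly one e-in)

4  (C1, I1, I2, I3 all integral)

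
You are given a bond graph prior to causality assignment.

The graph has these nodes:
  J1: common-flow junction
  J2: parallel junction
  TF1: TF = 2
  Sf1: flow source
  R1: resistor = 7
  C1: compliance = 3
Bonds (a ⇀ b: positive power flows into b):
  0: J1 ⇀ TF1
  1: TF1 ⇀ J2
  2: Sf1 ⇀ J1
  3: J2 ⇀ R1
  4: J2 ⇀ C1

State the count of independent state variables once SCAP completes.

1  (C1 all integral)

β2 |Sf1  (Sf1 fixes flow; stroke at Sf1)
β0 |J1  (1-jn J1 has f-setter on 2)
β1 |TF1  (through TF1, causality passes straight; one stroke at TF1)
β4 |J2  (C1 integral (e out))
β3 |R1  (J2: bond 4 brought effort, rest push out)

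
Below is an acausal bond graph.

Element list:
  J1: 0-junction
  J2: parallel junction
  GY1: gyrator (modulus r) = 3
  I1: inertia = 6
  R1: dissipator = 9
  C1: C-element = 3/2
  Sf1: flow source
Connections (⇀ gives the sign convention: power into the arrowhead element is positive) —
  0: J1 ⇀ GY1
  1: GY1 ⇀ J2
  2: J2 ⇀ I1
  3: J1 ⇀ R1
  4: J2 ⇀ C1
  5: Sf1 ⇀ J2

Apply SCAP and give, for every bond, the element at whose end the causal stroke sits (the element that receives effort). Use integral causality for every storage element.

b5 |Sf1  (Sf1 fixes flow; stroke at Sf1)
b2 |I1  (prefer integral on I1)
b4 |J2  (prefer integral on C1)
b1 |GY1  (J2: bond 4 brought effort, rest push out)
b0 |GY1  (GY GY1: same side as bond 1)
b3 |J1  (closing 0-jn rule on J1)

b0 |GY1
b1 |GY1
b2 |I1
b3 |J1
b4 |J2
b5 |Sf1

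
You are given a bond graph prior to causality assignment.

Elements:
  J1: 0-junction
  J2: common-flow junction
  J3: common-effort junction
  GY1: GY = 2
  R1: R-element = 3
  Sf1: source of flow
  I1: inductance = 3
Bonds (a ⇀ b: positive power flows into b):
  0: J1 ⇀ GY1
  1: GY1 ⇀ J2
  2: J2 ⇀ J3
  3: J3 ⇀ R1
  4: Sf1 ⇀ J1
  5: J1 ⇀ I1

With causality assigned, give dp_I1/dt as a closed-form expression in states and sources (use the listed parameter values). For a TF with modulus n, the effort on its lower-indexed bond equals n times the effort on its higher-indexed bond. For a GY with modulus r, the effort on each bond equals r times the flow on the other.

dp_I1/dt = 4*F_Sf1/3 - 4*p_I1/9

β4 stroke at Sf1  (source Sf1 imposes f)
β5 stroke at I1  (I1 integral (f out))
β0 stroke at J1  (J1 needs exactly one e-in)
β1 stroke at J2  (GY GY1: same side as bond 0)
β2 stroke at J3  (J2 needs exactly one f-in)
β3 stroke at R1  (0-jn J3 has e-setter on 2)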